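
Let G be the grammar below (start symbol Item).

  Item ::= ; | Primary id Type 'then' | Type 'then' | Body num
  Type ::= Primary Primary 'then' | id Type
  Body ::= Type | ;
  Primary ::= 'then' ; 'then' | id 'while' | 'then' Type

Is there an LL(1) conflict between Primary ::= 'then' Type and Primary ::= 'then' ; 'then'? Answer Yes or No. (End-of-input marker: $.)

Yes

FIRST('then' Type) = { 'then' } and FIRST('then' ; 'then') = { 'then' }.
Both contain 'then', so the two alternatives are not disjoint — LL(1) conflict.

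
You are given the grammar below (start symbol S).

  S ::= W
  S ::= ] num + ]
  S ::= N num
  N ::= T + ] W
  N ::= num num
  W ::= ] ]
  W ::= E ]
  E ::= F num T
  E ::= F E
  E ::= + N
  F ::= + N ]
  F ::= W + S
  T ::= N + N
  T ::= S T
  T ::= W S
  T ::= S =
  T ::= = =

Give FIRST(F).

{ +, ] }

F ::= + N ] contributes {+}.
From F ::= W + S: add FIRST(W) = { +, ] }.
Union: FIRST(F) = { +, ] }.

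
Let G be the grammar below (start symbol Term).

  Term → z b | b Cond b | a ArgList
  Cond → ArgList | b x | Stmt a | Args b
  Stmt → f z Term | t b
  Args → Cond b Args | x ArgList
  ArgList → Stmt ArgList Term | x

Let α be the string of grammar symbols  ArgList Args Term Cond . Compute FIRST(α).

Add FIRST(ArgList) = { f, t, x }; ArgList is not nullable, stop.

{ f, t, x }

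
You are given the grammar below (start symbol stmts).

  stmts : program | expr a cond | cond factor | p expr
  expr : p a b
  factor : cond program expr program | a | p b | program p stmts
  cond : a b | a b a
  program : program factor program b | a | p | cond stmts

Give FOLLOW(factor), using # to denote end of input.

{ #, a, b, p }

In stmts : cond factor: factor is at the end, add FOLLOW(stmts) = { #, a, b, p }.
In program : program factor program b: add FIRST(program b) = { a, p }.
Union: FOLLOW(factor) = { #, a, b, p }.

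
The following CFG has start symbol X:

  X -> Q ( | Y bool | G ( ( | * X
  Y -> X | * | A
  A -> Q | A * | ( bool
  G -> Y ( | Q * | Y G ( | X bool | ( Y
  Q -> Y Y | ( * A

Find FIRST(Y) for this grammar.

{ (, * }

From Y -> X: add FIRST(X) = { (, * }.
Y -> * contributes {*}.
From Y -> A: add FIRST(A) = { (, * }.
Union: FIRST(Y) = { (, * }.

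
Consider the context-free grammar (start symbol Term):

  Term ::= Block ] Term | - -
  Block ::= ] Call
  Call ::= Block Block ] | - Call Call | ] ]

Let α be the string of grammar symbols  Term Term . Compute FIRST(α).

Add FIRST(Term) = { -, ] }; Term is not nullable, stop.

{ -, ] }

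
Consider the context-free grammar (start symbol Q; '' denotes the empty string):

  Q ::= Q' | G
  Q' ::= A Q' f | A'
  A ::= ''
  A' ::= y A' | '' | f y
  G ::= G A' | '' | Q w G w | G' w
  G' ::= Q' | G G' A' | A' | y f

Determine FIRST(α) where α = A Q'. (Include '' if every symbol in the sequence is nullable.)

{ f, y, '' }

Add FIRST(A)\{''} = {  }; A is nullable, continue.
Add FIRST(Q')\{''} = { f, y }; Q' is nullable, continue.
Every symbol is nullable, so include ''.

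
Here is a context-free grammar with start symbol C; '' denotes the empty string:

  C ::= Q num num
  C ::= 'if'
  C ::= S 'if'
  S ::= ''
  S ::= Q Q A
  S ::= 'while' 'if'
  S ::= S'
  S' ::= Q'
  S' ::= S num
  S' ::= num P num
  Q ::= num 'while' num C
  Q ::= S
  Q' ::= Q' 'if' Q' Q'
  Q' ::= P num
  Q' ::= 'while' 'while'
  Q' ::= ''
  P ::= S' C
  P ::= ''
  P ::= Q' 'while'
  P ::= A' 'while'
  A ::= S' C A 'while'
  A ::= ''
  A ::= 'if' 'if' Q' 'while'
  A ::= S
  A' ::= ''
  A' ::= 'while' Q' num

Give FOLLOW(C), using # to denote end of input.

C is the start symbol, so # ∈ FOLLOW(C).
In Q ::= num 'while' num C: C is at the end, add FOLLOW(Q) = { 'if', 'while', num }.
In P ::= S' C: C is at the end, add FOLLOW(P) = { num }.
In A ::= S' C A 'while': add FIRST(A 'while') = { 'if', 'while', num }.
Union: FOLLOW(C) = { #, 'if', 'while', num }.

{ #, 'if', 'while', num }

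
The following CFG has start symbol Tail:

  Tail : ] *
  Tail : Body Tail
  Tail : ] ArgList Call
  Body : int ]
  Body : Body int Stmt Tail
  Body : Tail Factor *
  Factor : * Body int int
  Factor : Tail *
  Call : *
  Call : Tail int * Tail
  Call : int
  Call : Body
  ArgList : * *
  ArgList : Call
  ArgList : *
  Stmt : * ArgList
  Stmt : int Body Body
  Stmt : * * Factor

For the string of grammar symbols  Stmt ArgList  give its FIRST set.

Add FIRST(Stmt) = { *, int }; Stmt is not nullable, stop.

{ *, int }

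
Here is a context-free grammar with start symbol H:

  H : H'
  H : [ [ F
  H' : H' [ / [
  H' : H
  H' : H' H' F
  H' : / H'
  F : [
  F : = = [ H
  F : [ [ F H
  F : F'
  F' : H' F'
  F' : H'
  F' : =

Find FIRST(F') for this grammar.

{ /, =, [ }

From F' : H' F': add FIRST(H') = { /, [ }.
From F' : H': add FIRST(H') = { /, [ }.
F' : = contributes {=}.
Union: FIRST(F') = { /, =, [ }.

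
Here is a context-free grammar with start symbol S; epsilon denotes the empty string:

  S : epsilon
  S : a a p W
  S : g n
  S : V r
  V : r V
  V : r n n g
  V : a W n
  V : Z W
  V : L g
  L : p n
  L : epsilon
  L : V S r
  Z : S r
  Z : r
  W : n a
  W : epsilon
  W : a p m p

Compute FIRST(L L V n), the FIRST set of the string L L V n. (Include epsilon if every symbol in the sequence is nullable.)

{ a, g, p, r }

Add FIRST(L)\{epsilon} = { a, g, p, r }; L is nullable, continue.
Add FIRST(L)\{epsilon} = { a, g, p, r }; L is nullable, continue.
Add FIRST(V) = { a, g, p, r }; V is not nullable, stop.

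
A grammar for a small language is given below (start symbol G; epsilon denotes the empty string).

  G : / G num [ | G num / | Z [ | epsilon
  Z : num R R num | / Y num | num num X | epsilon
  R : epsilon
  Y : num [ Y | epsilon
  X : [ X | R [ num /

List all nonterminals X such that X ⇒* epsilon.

{ G, R, Y, Z }

Directly nullable (have an epsilon-production): G, Z, R, Y.
No other nonterminal has a production whose RHS symbols are all nullable.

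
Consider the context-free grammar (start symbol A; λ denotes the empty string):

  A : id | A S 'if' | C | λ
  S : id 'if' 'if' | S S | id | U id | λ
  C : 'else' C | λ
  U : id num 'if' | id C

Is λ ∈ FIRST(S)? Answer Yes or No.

Yes

S has an λ-production, so S ⇒ λ.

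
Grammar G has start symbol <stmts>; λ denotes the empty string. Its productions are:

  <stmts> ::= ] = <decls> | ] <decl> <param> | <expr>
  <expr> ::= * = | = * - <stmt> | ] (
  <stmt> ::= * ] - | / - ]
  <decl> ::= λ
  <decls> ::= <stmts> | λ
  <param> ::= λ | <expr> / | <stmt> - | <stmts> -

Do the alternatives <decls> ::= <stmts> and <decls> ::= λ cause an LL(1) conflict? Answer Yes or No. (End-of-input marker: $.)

No

FIRST(<stmts>) = { *, =, ] } and FIRST(λ) = { λ }.
The second is nullable but FOLLOW(<decls>) = { $, - } is disjoint from FIRST of the first.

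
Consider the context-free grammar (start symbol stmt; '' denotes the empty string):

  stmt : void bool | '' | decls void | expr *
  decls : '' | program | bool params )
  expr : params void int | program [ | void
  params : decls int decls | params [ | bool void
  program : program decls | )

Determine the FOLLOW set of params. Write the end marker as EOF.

{ ), [, void }

In decls : bool params ): add FIRST()) = { ) }.
In expr : params void int: add FIRST(void int) = { void }.
In params : params [: add FIRST([) = { [ }.
Union: FOLLOW(params) = { ), [, void }.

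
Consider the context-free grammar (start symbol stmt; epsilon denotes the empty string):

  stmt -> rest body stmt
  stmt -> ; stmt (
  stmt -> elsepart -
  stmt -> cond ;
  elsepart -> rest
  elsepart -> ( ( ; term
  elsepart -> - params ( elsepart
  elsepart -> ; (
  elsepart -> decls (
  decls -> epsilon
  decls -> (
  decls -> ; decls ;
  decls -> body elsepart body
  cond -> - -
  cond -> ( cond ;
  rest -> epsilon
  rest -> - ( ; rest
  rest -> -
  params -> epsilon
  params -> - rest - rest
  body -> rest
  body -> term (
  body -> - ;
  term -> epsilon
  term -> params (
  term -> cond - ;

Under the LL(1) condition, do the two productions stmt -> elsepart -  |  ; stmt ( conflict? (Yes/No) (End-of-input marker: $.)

Yes

FIRST(elsepart -) = { (, -, ; } and FIRST(; stmt () = { ; }.
Both contain ;, so the two alternatives are not disjoint — LL(1) conflict.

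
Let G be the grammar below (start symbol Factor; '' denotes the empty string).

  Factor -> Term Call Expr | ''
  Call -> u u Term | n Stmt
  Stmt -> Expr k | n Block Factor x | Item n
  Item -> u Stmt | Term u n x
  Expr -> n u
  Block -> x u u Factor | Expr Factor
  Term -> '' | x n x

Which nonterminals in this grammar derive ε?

{ Factor, Term }

Directly nullable (have an ''-production): Factor, Term.
No other nonterminal has a production whose RHS symbols are all nullable.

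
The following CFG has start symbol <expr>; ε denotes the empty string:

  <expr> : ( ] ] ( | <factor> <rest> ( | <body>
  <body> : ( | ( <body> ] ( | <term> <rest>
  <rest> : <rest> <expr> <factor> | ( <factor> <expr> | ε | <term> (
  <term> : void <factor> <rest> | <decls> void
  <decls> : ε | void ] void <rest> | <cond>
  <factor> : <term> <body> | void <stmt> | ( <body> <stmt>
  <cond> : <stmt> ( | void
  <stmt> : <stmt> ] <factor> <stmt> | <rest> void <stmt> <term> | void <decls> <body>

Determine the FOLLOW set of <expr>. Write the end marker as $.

{ $, (, ], void }

<expr> is the start symbol, so $ ∈ FOLLOW(<expr>).
In <rest> : <rest> <expr> <factor>: add FIRST(<factor>) = { (, void }.
In <rest> : ( <factor> <expr>: <expr> is at the end, add FOLLOW(<rest>) = { $, (, ], void }.
Union: FOLLOW(<expr>) = { $, (, ], void }.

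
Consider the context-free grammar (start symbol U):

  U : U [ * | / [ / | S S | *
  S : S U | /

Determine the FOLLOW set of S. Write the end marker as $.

In U : S S: add FIRST(S) = { / }.
In U : S S: S is at the end, add FOLLOW(U) = { $, *, /, [ }.
In S : S U: add FIRST(U) = { *, / }.
Union: FOLLOW(S) = { $, *, /, [ }.

{ $, *, /, [ }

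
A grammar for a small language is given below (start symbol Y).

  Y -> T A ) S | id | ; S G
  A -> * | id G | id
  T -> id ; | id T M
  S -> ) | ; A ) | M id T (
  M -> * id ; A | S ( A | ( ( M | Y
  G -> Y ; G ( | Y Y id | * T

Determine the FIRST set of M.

{ (, ), *, ;, id }

M -> * id ; A contributes {*}.
From M -> S ( A: add FIRST(S) = { (, ), *, ;, id }.
M -> ( ( M contributes {(}.
From M -> Y: add FIRST(Y) = { ;, id }.
Union: FIRST(M) = { (, ), *, ;, id }.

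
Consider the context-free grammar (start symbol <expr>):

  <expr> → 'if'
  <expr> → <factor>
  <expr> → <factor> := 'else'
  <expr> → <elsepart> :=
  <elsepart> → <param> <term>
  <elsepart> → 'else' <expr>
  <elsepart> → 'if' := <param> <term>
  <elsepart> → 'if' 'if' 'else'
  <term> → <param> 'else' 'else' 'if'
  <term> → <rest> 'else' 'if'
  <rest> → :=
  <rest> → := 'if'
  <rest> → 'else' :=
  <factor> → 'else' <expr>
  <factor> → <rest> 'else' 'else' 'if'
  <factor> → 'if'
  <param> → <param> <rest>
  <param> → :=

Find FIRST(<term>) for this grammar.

{ 'else', := }

From <term> → <param> 'else' 'else' 'if': add FIRST(<param>) = { := }.
From <term> → <rest> 'else' 'if': add FIRST(<rest>) = { 'else', := }.
Union: FIRST(<term>) = { 'else', := }.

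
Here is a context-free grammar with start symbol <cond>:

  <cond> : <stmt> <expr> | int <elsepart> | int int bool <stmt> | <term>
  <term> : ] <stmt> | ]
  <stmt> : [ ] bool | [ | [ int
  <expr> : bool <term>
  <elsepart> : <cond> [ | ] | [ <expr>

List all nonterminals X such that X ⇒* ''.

No nonterminal has an empty production or an RHS whose symbols are all nullable.

{ } (none)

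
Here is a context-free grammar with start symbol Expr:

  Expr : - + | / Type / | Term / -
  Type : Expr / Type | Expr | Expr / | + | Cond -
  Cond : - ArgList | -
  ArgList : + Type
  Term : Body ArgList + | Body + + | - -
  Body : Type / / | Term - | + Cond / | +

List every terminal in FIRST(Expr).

{ +, -, / }

Expr : - + contributes {-}.
Expr : / Type / contributes {/}.
From Expr : Term / -: add FIRST(Term) = { +, -, / }.
Union: FIRST(Expr) = { +, -, / }.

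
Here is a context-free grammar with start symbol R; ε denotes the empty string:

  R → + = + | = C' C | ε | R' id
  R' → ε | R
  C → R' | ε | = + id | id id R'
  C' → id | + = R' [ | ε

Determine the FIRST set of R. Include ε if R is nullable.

{ +, =, id, ε }

R → + = + contributes {+}.
R → = C' C contributes {=}.
R → ε contributes ε.
From R → R' id: R' nullable, take FIRST(R') ∪ {id} = { +, =, id }.
Union: FIRST(R) = { +, =, id, ε }.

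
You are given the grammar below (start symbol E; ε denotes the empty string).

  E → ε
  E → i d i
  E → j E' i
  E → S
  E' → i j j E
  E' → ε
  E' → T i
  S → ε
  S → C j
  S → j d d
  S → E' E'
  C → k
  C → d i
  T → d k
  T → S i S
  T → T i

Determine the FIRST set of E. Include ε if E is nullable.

{ d, i, j, k, ε }

E → ε contributes ε.
E → i d i contributes {i}.
E → j E' i contributes {j}.
From E → S: add FIRST(S) = { d, i, j, k, ε } (including ε since S is nullable).
Union: FIRST(E) = { d, i, j, k, ε }.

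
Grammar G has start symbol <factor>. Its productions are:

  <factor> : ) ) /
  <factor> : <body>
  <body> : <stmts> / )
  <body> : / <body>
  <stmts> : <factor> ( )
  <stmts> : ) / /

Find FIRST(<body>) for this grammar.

{ ), / }

From <body> : <stmts> / ): add FIRST(<stmts>) = { ), / }.
<body> : / <body> contributes {/}.
Union: FIRST(<body>) = { ), / }.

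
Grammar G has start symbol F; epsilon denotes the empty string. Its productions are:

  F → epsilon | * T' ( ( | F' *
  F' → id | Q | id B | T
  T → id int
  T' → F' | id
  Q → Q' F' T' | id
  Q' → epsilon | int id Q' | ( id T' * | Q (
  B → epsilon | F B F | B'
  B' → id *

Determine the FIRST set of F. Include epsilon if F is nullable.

{ (, *, id, int, epsilon }

F → epsilon contributes epsilon.
F → * T' ( ( contributes {*}.
From F → F' *: add FIRST(F') = { (, id, int }.
Union: FIRST(F) = { (, *, id, int, epsilon }.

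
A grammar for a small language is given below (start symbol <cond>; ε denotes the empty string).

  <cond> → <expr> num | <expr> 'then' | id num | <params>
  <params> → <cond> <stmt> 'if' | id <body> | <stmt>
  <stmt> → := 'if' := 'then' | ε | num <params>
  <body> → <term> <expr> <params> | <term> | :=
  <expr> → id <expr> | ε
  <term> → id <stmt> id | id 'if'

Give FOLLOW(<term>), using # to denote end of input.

{ #, 'if', 'then', :=, id, num }

In <body> → <term> <expr> <params>: add FIRST(<expr> <params>)\{ε} = { 'if', 'then', :=, id, num }.
  Since <expr> <params> is nullable, also add FOLLOW(<body>) = { #, 'if', :=, id, num }.
In <body> → <term>: <term> is at the end, add FOLLOW(<body>) = { #, 'if', :=, id, num }.
Union: FOLLOW(<term>) = { #, 'if', 'then', :=, id, num }.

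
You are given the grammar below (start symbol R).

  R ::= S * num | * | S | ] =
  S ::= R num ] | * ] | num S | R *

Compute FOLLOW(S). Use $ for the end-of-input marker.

{ $, *, num }

In R ::= S * num: add FIRST(* num) = { * }.
In R ::= S: S is at the end, add FOLLOW(R) = { $, *, num }.
In S ::= num S: S is at the end, add FOLLOW(S) = { $, *, num }.
Union: FOLLOW(S) = { $, *, num }.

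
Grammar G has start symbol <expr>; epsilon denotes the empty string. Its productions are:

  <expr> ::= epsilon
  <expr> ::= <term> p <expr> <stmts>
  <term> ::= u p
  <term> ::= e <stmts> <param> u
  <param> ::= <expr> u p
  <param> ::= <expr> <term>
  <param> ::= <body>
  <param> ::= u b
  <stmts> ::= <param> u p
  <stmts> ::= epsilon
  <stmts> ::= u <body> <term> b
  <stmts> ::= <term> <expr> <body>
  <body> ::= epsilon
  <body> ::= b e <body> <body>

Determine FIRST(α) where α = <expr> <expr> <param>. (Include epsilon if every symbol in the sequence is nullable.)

{ b, e, u, epsilon }

Add FIRST(<expr>)\{epsilon} = { e, u }; <expr> is nullable, continue.
Add FIRST(<expr>)\{epsilon} = { e, u }; <expr> is nullable, continue.
Add FIRST(<param>)\{epsilon} = { b, e, u }; <param> is nullable, continue.
Every symbol is nullable, so include epsilon.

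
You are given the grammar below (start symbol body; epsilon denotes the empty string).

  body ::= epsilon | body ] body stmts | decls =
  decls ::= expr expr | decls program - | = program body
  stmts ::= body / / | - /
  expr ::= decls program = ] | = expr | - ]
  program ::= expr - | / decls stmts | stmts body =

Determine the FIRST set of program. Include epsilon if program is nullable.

From program ::= expr -: add FIRST(expr) = { -, = }.
program ::= / decls stmts contributes {/}.
From program ::= stmts body =: add FIRST(stmts) = { -, /, =, ] }.
Union: FIRST(program) = { -, /, =, ] }.

{ -, /, =, ] }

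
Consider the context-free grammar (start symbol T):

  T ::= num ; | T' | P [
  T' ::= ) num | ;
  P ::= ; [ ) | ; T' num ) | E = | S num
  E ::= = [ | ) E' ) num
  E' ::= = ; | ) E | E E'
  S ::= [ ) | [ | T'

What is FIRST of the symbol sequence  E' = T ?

Add FIRST(E') = { ), = }; E' is not nullable, stop.

{ ), = }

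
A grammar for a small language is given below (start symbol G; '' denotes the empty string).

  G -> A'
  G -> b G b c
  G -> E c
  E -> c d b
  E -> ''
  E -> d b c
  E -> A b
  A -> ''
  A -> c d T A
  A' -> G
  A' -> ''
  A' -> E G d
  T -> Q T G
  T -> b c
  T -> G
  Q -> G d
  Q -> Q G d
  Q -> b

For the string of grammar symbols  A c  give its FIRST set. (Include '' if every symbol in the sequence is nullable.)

{ c }

Add FIRST(A)\{''} = { c }; A is nullable, continue.
c is a terminal; add {c} and stop.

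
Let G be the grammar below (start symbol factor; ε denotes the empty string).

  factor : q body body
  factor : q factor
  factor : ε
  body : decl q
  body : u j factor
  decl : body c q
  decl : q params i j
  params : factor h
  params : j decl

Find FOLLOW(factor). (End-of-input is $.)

factor is the start symbol, so $ ∈ FOLLOW(factor).
In factor : q factor: factor is at the end, add FOLLOW(factor) = { $, c, h, q, u }.
In body : u j factor: factor is at the end, add FOLLOW(body) = { $, c, h, q, u }.
In params : factor h: add FIRST(h) = { h }.
Union: FOLLOW(factor) = { $, c, h, q, u }.

{ $, c, h, q, u }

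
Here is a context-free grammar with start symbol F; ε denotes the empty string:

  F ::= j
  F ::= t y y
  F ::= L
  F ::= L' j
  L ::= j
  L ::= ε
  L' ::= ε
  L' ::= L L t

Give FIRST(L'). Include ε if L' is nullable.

L' ::= ε contributes ε.
From L' ::= L L t: L, L nullable, take FIRST(L) ∪ FIRST(L) ∪ {t} = { j, t }.
Union: FIRST(L') = { j, t, ε }.

{ j, t, ε }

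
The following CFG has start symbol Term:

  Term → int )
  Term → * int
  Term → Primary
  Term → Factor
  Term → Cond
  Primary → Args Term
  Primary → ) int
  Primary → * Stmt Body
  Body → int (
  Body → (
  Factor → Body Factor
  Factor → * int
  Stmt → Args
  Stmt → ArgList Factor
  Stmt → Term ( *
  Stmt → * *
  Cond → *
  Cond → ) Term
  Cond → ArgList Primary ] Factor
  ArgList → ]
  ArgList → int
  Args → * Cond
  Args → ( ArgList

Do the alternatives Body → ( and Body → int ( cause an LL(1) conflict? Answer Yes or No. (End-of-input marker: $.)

No

FIRST(() = { ( } and FIRST(int () = { int }.
The FIRST sets are disjoint and neither alternative is nullable — no conflict.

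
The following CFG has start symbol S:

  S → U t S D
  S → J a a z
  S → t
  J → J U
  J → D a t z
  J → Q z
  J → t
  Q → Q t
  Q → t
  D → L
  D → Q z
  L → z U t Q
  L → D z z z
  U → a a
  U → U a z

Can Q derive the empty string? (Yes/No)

No

No nonterminal in this grammar is nullable.
No production of Q has an RHS whose symbols are all nullable, so Q is not nullable.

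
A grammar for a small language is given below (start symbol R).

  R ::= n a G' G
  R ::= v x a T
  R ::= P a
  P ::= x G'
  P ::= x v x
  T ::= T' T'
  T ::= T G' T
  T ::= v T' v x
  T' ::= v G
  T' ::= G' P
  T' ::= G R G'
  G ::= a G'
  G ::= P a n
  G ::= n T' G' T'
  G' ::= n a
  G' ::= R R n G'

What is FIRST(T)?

{ a, n, v, x }

From T ::= T' T': add FIRST(T') = { a, n, v, x }.
From T ::= T G' T: add FIRST(T) = { a, n, v, x }.
T ::= v T' v x contributes {v}.
Union: FIRST(T) = { a, n, v, x }.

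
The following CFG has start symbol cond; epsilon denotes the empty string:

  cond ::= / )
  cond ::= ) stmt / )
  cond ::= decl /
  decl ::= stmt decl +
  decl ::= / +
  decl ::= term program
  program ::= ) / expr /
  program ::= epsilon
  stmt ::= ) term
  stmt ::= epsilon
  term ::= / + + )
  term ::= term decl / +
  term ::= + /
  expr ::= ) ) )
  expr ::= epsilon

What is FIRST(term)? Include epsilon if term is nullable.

{ +, / }

term ::= / + + ) contributes {/}.
From term ::= term decl / +: add FIRST(term) = { +, / }.
term ::= + / contributes {+}.
Union: FIRST(term) = { +, / }.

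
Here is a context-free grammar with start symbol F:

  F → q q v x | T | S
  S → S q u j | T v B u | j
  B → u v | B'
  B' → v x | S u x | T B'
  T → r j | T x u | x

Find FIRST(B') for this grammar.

B' → v x contributes {v}.
From B' → S u x: add FIRST(S) = { j, r, x }.
From B' → T B': add FIRST(T) = { r, x }.
Union: FIRST(B') = { j, r, v, x }.

{ j, r, v, x }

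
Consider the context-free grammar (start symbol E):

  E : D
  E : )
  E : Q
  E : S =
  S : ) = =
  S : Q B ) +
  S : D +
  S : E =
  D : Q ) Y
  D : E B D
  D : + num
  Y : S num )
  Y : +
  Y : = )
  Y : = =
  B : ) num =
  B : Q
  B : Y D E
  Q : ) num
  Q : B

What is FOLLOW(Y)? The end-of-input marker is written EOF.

{ EOF, ), +, = }

In D : Q ) Y: Y is at the end, add FOLLOW(D) = { EOF, ), +, = }.
In B : Y D E: add FIRST(D E) = { ), +, = }.
Union: FOLLOW(Y) = { EOF, ), +, = }.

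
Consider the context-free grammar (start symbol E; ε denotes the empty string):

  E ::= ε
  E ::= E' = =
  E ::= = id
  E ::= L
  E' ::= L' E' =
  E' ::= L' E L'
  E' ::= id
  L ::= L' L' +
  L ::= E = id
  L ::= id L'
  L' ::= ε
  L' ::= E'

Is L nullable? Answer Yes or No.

Nullable nonterminals: E, E', L'.
No production of L has an RHS whose symbols are all nullable, so L is not nullable.

No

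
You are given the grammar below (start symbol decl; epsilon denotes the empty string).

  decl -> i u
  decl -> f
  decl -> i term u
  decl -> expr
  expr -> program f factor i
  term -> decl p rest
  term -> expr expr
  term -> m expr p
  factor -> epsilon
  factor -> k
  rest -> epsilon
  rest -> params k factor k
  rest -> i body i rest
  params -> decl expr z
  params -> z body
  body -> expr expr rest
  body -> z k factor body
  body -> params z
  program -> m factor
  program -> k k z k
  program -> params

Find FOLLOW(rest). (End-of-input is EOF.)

In term -> decl p rest: rest is at the end, add FOLLOW(term) = { u }.
In rest -> i body i rest: rest is at the end, add FOLLOW(rest) = { f, i, k, u, z }.
In body -> expr expr rest: rest is at the end, add FOLLOW(body) = { f, i, k, z }.
Union: FOLLOW(rest) = { f, i, k, u, z }.

{ f, i, k, u, z }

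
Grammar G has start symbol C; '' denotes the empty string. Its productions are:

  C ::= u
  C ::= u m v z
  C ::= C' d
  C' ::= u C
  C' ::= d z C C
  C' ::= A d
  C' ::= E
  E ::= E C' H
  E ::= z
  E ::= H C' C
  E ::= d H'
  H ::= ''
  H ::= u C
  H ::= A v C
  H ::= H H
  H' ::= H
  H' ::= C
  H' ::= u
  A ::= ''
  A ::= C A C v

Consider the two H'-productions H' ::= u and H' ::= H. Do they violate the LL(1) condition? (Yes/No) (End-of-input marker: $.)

FIRST(u) = { u } and FIRST(H) = { d, u, v, z, '' }.
Both contain u, so the two alternatives are not disjoint — LL(1) conflict.

Yes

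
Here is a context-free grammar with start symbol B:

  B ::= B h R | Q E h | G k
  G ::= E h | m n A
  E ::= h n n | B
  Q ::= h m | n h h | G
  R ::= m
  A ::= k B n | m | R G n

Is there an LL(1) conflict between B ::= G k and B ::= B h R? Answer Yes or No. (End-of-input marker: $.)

Yes

FIRST(G k) = { h, m, n } and FIRST(B h R) = { h, m, n }.
Both contain h, so the two alternatives are not disjoint — LL(1) conflict.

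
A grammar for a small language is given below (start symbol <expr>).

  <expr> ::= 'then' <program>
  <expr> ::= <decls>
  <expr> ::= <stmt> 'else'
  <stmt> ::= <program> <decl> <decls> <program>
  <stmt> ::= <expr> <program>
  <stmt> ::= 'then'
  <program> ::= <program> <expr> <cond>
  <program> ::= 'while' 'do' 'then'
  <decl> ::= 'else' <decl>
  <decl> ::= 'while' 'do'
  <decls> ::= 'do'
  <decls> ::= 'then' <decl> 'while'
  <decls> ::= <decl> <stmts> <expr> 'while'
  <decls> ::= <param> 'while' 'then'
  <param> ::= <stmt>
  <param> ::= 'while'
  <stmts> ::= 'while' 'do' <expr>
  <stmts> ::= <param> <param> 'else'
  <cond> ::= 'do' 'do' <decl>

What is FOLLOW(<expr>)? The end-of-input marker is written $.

<expr> is the start symbol, so $ ∈ FOLLOW(<expr>).
In <stmt> ::= <expr> <program>: add FIRST(<program>) = { 'while' }.
In <program> ::= <program> <expr> <cond>: add FIRST(<cond>) = { 'do' }.
In <decls> ::= <decl> <stmts> <expr> 'while': add FIRST('while') = { 'while' }.
In <stmts> ::= 'while' 'do' <expr>: <expr> is at the end, add FOLLOW(<stmts>) = { 'do', 'else', 'then', 'while' }.
Union: FOLLOW(<expr>) = { $, 'do', 'else', 'then', 'while' }.

{ $, 'do', 'else', 'then', 'while' }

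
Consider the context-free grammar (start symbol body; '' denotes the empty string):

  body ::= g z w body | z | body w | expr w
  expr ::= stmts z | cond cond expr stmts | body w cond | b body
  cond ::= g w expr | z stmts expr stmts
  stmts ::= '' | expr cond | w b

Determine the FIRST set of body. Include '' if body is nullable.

body ::= g z w body contributes {g}.
body ::= z contributes {z}.
From body ::= body w: add FIRST(body) = { b, g, w, z }.
From body ::= expr w: add FIRST(expr) = { b, g, w, z }.
Union: FIRST(body) = { b, g, w, z }.

{ b, g, w, z }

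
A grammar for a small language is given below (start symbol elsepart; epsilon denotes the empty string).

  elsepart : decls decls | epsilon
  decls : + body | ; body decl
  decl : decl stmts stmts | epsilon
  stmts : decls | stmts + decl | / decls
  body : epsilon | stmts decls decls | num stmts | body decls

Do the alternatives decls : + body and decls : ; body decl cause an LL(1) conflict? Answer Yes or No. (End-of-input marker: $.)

No

FIRST(+ body) = { + } and FIRST(; body decl) = { ; }.
The FIRST sets are disjoint and neither alternative is nullable — no conflict.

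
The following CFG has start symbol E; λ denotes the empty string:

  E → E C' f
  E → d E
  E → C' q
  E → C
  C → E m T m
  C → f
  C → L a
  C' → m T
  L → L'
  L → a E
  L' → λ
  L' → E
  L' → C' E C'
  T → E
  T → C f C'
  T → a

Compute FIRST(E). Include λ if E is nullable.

{ a, d, f, m }

From E → E C' f: add FIRST(E) = { a, d, f, m }.
E → d E contributes {d}.
From E → C' q: add FIRST(C') = { m }.
From E → C: add FIRST(C) = { a, d, f, m }.
Union: FIRST(E) = { a, d, f, m }.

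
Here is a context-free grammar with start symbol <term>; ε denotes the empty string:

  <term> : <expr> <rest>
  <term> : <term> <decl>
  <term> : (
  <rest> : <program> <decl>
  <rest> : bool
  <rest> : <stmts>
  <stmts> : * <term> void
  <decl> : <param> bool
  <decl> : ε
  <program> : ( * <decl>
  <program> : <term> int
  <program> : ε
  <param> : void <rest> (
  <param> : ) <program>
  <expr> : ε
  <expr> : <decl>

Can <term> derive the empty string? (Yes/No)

Yes

<term> : <expr> <rest> and each of <expr>, <rest> is nullable, so <term> ⇒* ε.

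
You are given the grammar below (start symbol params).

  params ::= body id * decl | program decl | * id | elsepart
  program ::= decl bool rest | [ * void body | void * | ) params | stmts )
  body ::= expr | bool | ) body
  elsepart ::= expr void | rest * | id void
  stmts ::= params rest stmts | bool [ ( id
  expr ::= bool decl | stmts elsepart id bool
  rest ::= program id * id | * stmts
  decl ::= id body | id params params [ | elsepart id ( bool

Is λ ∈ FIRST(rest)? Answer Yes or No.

No nonterminal in this grammar is nullable.
No production of rest has an RHS whose symbols are all nullable, so rest is not nullable.

No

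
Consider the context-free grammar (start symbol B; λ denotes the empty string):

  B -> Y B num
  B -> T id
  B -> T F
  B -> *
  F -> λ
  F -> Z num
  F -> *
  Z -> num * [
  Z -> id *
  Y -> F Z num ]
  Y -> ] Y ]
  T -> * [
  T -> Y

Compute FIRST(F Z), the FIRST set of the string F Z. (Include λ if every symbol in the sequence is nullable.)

{ *, id, num }

Add FIRST(F)\{λ} = { *, id, num }; F is nullable, continue.
Add FIRST(Z) = { id, num }; Z is not nullable, stop.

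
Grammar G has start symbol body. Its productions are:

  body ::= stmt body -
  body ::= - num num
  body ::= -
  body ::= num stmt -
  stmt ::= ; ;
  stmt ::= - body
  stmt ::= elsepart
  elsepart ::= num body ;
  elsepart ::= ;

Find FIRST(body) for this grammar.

From body ::= stmt body -: add FIRST(stmt) = { -, ;, num }.
body ::= - num num contributes {-}.
body ::= - contributes {-}.
body ::= num stmt - contributes {num}.
Union: FIRST(body) = { -, ;, num }.

{ -, ;, num }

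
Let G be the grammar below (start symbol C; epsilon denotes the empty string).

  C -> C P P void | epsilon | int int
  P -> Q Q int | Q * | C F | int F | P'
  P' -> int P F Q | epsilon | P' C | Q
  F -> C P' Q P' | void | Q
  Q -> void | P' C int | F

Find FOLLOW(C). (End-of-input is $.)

{ $, *, int, void }

C is the start symbol, so $ ∈ FOLLOW(C).
In C -> C P P void: add FIRST(P P void) = { int, void }.
In P -> C F: add FIRST(F) = { int, void }.
In P' -> P' C: C is at the end, add FOLLOW(P') = { *, int, void }.
In F -> C P' Q P': add FIRST(P' Q P') = { int, void }.
In Q -> P' C int: add FIRST(int) = { int }.
Union: FOLLOW(C) = { $, *, int, void }.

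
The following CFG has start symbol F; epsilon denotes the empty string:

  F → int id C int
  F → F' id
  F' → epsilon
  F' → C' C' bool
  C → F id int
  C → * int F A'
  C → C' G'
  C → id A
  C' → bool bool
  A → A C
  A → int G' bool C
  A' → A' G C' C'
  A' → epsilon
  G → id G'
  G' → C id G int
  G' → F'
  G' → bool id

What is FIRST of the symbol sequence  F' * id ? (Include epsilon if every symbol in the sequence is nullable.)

{ *, bool }

Add FIRST(F')\{epsilon} = { bool }; F' is nullable, continue.
* is a terminal; add {*} and stop.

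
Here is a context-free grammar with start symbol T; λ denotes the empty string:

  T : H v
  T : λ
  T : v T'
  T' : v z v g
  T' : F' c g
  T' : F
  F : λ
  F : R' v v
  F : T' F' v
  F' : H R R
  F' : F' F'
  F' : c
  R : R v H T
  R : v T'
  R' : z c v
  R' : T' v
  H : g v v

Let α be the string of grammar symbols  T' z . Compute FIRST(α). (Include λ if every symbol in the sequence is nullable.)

{ c, g, v, z }

Add FIRST(T')\{λ} = { c, g, v, z }; T' is nullable, continue.
z is a terminal; add {z} and stop.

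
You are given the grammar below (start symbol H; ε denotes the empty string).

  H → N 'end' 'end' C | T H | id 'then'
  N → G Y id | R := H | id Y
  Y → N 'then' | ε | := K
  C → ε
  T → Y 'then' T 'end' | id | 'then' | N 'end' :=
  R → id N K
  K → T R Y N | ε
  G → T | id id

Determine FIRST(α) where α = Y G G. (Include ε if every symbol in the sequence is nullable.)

{ 'then', :=, id }

Add FIRST(Y)\{ε} = { 'then', :=, id }; Y is nullable, continue.
Add FIRST(G) = { 'then', :=, id }; G is not nullable, stop.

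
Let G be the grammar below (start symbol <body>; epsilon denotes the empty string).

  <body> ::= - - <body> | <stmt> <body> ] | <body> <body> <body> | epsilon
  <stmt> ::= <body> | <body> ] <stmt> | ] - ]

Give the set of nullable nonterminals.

{ <body>, <stmt> }

Directly nullable (have an epsilon-production): <body>.
<stmt> ::= <body> with every symbol nullable, so <stmt> is nullable.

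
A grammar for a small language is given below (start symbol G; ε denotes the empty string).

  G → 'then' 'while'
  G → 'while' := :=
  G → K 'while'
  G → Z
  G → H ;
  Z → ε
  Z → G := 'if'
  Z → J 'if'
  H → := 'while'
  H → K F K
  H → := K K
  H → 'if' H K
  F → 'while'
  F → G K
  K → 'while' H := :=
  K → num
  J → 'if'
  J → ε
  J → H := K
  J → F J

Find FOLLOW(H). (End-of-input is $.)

In G → H ;: add FIRST(;) = { ; }.
In H → 'if' H K: add FIRST(K) = { 'while', num }.
In K → 'while' H := :=: add FIRST(:= :=) = { := }.
In J → H := K: add FIRST(:= K) = { := }.
Union: FOLLOW(H) = { 'while', :=, ;, num }.

{ 'while', :=, ;, num }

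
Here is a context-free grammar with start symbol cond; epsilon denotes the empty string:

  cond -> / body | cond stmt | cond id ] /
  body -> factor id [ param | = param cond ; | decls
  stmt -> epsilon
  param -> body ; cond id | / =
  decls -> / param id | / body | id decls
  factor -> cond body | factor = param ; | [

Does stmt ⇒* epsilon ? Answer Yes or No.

stmt has an epsilon-production, so stmt ⇒ epsilon.

Yes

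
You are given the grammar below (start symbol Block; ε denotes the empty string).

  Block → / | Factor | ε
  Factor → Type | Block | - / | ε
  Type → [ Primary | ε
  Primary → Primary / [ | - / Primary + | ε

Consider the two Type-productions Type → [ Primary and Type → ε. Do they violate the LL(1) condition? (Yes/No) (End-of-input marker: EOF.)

FIRST([ Primary) = { [ } and FIRST(ε) = { ε }.
The second is nullable but FOLLOW(Type) = { EOF } is disjoint from FIRST of the first.

No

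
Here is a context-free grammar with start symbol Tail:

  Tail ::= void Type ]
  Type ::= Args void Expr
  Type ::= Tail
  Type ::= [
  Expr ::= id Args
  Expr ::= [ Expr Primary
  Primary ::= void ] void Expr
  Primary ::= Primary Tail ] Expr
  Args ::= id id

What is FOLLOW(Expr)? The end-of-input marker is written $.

In Type ::= Args void Expr: Expr is at the end, add FOLLOW(Type) = { ] }.
In Expr ::= [ Expr Primary: add FIRST(Primary) = { void }.
In Primary ::= void ] void Expr: Expr is at the end, add FOLLOW(Primary) = { ], void }.
In Primary ::= Primary Tail ] Expr: Expr is at the end, add FOLLOW(Primary) = { ], void }.
Union: FOLLOW(Expr) = { ], void }.

{ ], void }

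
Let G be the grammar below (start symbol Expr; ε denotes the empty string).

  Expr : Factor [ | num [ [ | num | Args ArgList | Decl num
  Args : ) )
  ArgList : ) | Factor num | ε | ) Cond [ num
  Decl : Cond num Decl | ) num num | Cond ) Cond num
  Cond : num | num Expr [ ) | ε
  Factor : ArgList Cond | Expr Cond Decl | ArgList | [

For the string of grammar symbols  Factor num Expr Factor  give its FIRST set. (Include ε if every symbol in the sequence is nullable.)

Add FIRST(Factor)\{ε} = { ), [, num }; Factor is nullable, continue.
num is a terminal; add {num} and stop.

{ ), [, num }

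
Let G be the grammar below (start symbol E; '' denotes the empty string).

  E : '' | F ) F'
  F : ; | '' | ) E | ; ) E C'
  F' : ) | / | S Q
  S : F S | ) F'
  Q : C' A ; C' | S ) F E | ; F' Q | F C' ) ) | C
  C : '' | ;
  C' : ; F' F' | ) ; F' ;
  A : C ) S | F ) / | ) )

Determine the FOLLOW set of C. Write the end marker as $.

In Q : C: C is at the end, add FOLLOW(Q) = { $, ), /, ; }.
In A : C ) S: add FIRST() S) = { ) }.
Union: FOLLOW(C) = { $, ), /, ; }.

{ $, ), /, ; }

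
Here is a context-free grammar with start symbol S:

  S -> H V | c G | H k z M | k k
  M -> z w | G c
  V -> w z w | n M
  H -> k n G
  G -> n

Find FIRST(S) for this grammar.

{ c, k }

From S -> H V: add FIRST(H) = { k }.
S -> c G contributes {c}.
From S -> H k z M: add FIRST(H) = { k }.
S -> k k contributes {k}.
Union: FIRST(S) = { c, k }.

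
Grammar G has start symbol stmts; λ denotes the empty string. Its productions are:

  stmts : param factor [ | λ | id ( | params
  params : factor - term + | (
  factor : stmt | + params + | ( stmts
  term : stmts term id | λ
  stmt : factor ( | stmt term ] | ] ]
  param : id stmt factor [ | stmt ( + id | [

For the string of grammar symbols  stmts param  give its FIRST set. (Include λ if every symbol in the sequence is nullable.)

{ (, +, [, ], id }

Add FIRST(stmts)\{λ} = { (, +, [, ], id }; stmts is nullable, continue.
Add FIRST(param) = { (, +, [, ], id }; param is not nullable, stop.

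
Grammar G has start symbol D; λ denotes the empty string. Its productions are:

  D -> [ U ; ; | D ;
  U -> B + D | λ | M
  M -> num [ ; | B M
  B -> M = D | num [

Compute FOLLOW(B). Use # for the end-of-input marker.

In U -> B + D: add FIRST(+ D) = { + }.
In M -> B M: add FIRST(M) = { num }.
Union: FOLLOW(B) = { +, num }.

{ +, num }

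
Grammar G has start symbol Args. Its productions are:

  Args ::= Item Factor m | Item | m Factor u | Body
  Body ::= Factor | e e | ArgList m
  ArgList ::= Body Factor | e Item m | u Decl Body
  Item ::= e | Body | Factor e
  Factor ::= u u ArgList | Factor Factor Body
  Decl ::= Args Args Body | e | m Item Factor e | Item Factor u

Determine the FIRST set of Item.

Item ::= e contributes {e}.
From Item ::= Body: add FIRST(Body) = { e, u }.
From Item ::= Factor e: add FIRST(Factor) = { u }.
Union: FIRST(Item) = { e, u }.

{ e, u }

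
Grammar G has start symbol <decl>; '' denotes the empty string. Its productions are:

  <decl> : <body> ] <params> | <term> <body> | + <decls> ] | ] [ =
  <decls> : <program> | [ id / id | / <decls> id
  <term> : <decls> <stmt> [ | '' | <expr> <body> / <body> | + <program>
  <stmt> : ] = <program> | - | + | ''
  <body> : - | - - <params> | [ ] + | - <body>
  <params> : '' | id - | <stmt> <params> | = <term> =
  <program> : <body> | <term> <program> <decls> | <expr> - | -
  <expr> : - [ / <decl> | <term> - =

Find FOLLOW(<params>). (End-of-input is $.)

In <decl> : <body> ] <params>: <params> is at the end, add FOLLOW(<decl>) = { $, -, [ }.
In <body> : - - <params>: <params> is at the end, add FOLLOW(<body>) = { $, +, -, /, =, [, ], id }.
In <params> : <stmt> <params>: <params> is at the end, add FOLLOW(<params>) = { $, +, -, /, =, [, ], id }.
Union: FOLLOW(<params>) = { $, +, -, /, =, [, ], id }.

{ $, +, -, /, =, [, ], id }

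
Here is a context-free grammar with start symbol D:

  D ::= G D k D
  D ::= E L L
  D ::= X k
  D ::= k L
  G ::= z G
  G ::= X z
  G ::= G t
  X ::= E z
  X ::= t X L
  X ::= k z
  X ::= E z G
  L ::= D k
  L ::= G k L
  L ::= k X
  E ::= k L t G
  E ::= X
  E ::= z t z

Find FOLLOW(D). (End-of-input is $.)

{ $, k }

D is the start symbol, so $ ∈ FOLLOW(D).
In D ::= G D k D: add FIRST(k D) = { k }.
In D ::= G D k D: D is at the end, add FOLLOW(D) = { $, k }.
In L ::= D k: add FIRST(k) = { k }.
Union: FOLLOW(D) = { $, k }.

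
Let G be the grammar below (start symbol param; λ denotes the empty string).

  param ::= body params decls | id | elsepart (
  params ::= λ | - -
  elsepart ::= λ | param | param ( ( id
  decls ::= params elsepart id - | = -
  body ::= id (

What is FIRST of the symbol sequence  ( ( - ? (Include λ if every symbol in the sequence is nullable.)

{ ( }

( is a terminal; add {(} and stop.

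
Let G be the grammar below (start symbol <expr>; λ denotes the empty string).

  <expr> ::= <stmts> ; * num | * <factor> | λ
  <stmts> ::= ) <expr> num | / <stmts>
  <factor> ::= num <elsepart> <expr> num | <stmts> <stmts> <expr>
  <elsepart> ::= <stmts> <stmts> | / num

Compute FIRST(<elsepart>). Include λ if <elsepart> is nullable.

From <elsepart> ::= <stmts> <stmts>: add FIRST(<stmts>) = { ), / }.
<elsepart> ::= / num contributes {/}.
Union: FIRST(<elsepart>) = { ), / }.

{ ), / }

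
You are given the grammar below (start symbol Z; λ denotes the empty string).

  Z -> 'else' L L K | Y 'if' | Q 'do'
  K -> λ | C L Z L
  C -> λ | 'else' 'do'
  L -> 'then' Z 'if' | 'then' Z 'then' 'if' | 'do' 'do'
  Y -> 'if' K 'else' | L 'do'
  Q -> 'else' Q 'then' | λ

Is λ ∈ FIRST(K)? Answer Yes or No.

K has an λ-production, so K ⇒ λ.

Yes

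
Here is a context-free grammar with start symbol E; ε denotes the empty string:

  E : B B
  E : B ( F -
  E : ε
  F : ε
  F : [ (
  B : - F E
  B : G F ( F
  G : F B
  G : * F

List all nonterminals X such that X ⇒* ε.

{ E, F }

Directly nullable (have an ε-production): E, F.
No other nonterminal has a production whose RHS symbols are all nullable.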